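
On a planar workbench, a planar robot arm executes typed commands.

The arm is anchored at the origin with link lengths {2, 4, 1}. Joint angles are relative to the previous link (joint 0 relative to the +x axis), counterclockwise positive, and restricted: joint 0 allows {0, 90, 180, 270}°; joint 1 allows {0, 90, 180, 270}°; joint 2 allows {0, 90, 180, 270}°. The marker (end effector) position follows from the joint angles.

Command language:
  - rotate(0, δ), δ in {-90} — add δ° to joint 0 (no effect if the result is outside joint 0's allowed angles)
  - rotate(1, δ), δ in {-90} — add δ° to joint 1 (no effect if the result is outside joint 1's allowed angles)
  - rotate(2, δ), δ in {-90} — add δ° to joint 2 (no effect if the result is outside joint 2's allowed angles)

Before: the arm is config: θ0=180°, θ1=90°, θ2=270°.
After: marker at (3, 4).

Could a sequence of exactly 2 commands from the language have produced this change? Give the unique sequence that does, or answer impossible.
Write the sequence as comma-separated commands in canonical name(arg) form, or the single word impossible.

start: config: θ0=180°, θ1=90°, θ2=270°
[1] after rotate(0, -90): config: θ0=90°, θ1=90°, θ2=270°
[2] after rotate(0, -90): config: θ0=0°, θ1=90°, θ2=270°
all 9 alternatives checked — unique.

rotate(0, -90), rotate(0, -90)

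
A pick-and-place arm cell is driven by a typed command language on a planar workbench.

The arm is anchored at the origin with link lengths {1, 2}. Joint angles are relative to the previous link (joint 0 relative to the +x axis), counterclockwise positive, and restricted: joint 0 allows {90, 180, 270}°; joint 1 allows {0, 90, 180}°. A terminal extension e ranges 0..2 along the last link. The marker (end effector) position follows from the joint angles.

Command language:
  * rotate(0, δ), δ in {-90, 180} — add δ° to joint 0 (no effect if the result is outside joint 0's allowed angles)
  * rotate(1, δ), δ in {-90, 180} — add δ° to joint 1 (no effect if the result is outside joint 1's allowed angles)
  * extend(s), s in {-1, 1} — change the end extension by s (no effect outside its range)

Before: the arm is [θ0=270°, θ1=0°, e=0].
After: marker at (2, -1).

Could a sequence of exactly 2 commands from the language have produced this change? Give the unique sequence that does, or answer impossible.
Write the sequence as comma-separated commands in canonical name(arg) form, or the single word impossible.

rotate(1, 180), rotate(1, -90)

key: order matters: swapping rotate(1, 180) and rotate(1, -90) lands elsewhere
from: [θ0=270°, θ1=0°, e=0]
step 1 (rotate(1, 180)): [θ0=270°, θ1=180°, e=0]
step 2 (rotate(1, -90)): [θ0=270°, θ1=90°, e=0]
all 36 alternatives checked — unique.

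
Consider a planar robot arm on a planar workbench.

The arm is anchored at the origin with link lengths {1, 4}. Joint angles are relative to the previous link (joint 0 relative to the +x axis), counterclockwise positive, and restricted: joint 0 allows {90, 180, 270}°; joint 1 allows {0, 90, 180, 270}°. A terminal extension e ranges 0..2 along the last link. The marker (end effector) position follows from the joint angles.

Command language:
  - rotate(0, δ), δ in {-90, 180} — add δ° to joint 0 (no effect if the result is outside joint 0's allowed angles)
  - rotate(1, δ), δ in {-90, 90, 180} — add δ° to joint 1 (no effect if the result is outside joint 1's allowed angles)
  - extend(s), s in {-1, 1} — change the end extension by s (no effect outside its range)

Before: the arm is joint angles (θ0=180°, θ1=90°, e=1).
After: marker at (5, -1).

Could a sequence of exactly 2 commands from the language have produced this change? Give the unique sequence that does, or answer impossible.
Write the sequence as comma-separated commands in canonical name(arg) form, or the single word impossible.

key: order matters: swapping rotate(0, -90) and rotate(0, 180) lands elsewhere
initial: joint angles (θ0=180°, θ1=90°, e=1)
step 1 (rotate(0, -90)): joint angles (θ0=90°, θ1=90°, e=1)
step 2 (rotate(0, 180)): joint angles (θ0=270°, θ1=90°, e=1)
no rival 2-sequence matches.

rotate(0, -90), rotate(0, 180)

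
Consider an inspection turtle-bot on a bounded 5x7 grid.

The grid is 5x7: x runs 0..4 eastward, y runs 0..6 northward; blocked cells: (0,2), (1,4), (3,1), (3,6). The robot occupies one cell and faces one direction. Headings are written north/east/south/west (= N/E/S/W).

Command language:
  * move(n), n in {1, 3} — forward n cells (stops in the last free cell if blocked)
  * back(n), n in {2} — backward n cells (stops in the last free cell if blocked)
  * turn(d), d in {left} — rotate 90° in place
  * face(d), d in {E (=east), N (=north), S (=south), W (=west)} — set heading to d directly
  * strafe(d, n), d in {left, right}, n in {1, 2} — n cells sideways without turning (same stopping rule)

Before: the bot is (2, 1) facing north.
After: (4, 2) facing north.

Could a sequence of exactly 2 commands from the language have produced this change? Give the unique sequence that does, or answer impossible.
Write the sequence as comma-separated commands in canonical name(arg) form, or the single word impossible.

move(1), strafe(right, 2)

key: still facing N at the end — nothing in the sequence rotates
t0: (2, 1) facing north
t=1 move(1) ⇒ (2, 2) facing north
t=2 strafe(right, 2) ⇒ (4, 2) facing north
no rival 2-sequence matches.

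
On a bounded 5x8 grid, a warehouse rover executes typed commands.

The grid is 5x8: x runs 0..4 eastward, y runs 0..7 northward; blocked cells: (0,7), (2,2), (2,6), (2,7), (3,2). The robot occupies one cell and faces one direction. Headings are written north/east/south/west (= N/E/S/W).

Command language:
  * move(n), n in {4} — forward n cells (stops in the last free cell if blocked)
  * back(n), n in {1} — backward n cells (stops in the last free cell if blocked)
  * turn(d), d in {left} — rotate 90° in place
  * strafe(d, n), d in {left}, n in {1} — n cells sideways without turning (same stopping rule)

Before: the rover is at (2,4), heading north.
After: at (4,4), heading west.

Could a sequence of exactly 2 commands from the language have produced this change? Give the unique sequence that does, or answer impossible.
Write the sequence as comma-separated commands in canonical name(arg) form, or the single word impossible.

impossible

all 16 sequences checked — none match.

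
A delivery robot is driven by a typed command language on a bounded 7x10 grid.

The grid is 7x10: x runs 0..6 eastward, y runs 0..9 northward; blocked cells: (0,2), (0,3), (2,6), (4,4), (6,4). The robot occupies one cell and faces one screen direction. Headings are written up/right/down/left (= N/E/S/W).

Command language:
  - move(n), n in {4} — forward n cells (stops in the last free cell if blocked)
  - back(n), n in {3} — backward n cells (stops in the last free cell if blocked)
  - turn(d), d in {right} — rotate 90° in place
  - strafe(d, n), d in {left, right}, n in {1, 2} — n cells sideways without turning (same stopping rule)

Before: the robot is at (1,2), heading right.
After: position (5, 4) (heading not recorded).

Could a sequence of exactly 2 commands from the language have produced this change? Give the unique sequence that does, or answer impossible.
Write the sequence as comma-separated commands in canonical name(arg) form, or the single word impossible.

move(4), strafe(left, 2)

key: running strafe(left, 2) before move(4) would end elsewhere — order is forced
begin: at (1,2), heading right
1. move(4) → at (5,2), heading right
2. strafe(left, 2) → at (5,4), heading right
uniquely the one of 49 2-step routes that fits.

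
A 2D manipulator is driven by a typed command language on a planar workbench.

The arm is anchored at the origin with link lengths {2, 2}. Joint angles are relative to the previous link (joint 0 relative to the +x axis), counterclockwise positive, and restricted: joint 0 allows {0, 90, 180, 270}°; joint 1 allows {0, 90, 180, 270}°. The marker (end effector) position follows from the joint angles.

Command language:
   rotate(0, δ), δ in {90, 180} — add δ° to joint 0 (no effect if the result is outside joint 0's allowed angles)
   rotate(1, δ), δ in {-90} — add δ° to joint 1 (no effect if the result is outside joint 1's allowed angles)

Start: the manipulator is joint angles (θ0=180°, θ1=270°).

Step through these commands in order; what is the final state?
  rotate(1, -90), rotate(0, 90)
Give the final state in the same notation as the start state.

joint angles (θ0=270°, θ1=180°)

t0: joint angles (θ0=180°, θ1=270°)
step 1 (rotate(1, -90)): joint angles (θ0=180°, θ1=180°)
step 2 (rotate(0, 90)): joint angles (θ0=270°, θ1=180°)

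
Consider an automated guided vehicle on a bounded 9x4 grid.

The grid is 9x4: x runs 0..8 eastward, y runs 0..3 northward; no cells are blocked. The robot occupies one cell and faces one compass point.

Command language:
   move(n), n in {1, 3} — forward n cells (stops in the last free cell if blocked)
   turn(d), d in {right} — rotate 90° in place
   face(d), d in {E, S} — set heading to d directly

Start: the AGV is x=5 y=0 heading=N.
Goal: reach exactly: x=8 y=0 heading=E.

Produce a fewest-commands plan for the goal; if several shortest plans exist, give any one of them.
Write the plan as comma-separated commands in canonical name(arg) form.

t0: x=5 y=0 heading=N
step 1 (turn(right)): x=5 y=0 heading=E
step 2 (move(3)): x=8 y=0 heading=E
no 1-step plan works, so 2 is optimal.

turn(right), move(3)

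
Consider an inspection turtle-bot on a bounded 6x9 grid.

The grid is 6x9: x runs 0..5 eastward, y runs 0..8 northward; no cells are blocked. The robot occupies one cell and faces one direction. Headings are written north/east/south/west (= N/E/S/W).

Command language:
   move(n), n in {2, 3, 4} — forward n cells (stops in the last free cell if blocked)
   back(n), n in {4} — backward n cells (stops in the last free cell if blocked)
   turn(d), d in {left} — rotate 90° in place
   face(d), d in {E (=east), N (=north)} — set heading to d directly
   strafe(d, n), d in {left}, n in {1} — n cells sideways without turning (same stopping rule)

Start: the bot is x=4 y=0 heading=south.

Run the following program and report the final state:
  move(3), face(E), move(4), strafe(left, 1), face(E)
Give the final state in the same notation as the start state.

x=5 y=1 heading=east

t0: x=4 y=0 heading=south
[1] after move(3): x=4 y=0 heading=south
[2] after face(E): x=4 y=0 heading=east
[3] after move(4): x=5 y=0 heading=east
[4] after strafe(left, 1): x=5 y=1 heading=east
[5] after face(E): x=5 y=1 heading=east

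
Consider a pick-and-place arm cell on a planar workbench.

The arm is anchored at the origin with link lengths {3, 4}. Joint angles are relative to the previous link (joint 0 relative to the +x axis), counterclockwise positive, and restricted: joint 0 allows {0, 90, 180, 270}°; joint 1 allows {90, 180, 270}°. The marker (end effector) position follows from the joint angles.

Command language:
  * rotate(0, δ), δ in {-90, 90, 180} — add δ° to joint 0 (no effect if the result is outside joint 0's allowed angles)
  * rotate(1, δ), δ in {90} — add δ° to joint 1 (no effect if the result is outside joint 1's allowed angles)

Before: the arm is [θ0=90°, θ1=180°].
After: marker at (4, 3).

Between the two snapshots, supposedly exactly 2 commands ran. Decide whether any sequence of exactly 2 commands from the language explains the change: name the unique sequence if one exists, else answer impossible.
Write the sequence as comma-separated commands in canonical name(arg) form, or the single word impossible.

initial: [θ0=90°, θ1=180°]
[1] after rotate(1, 90): [θ0=90°, θ1=270°]
[2] after rotate(1, 90): [θ0=90°, θ1=270°]
uniquely the one of 16 2-step routes that fits.

rotate(1, 90), rotate(1, 90)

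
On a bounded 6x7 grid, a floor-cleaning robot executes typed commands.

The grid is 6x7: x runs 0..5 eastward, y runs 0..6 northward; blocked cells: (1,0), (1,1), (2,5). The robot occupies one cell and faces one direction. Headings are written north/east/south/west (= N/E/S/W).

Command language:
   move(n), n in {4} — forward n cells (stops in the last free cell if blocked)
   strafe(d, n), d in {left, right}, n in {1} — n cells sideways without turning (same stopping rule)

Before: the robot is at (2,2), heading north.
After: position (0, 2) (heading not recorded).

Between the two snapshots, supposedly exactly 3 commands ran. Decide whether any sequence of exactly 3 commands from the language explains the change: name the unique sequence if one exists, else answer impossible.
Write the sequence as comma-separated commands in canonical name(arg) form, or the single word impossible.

key: the third strafe(left, 1) runs into the grid edge before its full distance
t0: at (2,2), heading north
t=1 strafe(left, 1) ⇒ at (1,2), heading north
t=2 strafe(left, 1) ⇒ at (0,2), heading north
t=3 strafe(left, 1) ⇒ at (0,2), heading north
uniquely the one of 27 3-step routes that fits.

strafe(left, 1), strafe(left, 1), strafe(left, 1)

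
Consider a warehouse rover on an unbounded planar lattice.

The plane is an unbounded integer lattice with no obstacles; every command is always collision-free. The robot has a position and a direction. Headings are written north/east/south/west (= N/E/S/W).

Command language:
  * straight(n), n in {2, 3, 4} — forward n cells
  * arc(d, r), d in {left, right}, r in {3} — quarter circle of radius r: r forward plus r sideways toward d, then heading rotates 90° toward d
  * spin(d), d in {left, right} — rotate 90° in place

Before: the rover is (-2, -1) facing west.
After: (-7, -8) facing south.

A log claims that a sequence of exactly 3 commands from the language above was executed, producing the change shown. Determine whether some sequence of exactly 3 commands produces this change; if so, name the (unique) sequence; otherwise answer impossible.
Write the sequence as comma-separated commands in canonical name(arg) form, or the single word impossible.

straight(2), arc(left, 3), straight(4)

key: running straight(4) before straight(2) would end elsewhere — order is forced
t0: (-2, -1) facing west
[1] after straight(2): (-4, -1) facing west
[2] after arc(left, 3): (-7, -4) facing south
[3] after straight(4): (-7, -8) facing south
no other 3-command option fits: unique.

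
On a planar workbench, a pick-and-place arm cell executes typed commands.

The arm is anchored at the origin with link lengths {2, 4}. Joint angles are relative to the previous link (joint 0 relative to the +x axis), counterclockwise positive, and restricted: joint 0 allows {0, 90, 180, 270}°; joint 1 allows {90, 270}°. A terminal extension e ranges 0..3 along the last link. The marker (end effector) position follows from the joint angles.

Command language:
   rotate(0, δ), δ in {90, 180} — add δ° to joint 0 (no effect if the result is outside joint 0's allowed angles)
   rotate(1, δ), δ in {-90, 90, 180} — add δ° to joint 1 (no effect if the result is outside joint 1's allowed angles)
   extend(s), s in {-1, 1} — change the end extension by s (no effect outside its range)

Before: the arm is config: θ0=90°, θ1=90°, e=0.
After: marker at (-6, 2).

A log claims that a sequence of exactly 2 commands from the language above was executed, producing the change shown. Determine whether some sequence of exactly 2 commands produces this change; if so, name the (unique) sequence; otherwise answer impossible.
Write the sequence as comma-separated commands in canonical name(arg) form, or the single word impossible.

extend(1), extend(1)

t0: config: θ0=90°, θ1=90°, e=0
step 1 (extend(1)): config: θ0=90°, θ1=90°, e=1
step 2 (extend(1)): config: θ0=90°, θ1=90°, e=2
no rival 2-sequence matches.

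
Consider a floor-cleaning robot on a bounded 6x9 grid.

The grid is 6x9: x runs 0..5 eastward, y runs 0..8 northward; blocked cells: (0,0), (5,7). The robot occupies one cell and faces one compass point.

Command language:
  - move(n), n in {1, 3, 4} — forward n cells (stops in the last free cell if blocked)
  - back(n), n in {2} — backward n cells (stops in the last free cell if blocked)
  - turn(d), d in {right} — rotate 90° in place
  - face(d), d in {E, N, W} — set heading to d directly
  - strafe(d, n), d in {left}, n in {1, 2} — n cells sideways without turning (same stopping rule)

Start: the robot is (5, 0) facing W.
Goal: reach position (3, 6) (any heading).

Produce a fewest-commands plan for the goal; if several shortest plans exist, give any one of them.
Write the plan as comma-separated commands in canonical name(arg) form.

face(N), move(3), move(3), strafe(left, 2)

from: (5, 0) facing W
step 1 (face(N)): (5, 0) facing N
step 2 (move(3)): (5, 3) facing N
step 3 (move(3)): (5, 6) facing N
step 4 (strafe(left, 2)): (3, 6) facing N
shorter routes all fall short; 4 is best.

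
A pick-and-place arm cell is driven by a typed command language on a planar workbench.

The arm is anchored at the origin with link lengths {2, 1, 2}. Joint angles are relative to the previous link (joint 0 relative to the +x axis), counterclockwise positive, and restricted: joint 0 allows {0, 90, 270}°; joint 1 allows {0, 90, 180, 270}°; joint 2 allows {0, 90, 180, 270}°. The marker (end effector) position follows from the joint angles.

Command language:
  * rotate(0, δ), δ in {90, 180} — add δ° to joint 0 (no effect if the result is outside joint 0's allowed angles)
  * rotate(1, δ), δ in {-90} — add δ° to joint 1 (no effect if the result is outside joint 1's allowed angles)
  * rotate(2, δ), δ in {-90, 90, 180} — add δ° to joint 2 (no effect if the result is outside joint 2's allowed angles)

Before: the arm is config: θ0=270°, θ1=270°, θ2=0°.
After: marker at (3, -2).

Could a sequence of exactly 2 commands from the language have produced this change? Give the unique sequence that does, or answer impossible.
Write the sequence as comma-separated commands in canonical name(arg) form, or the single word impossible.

rotate(1, -90), rotate(1, -90)

t0: config: θ0=270°, θ1=270°, θ2=0°
t=1 rotate(1, -90) ⇒ config: θ0=270°, θ1=180°, θ2=0°
t=2 rotate(1, -90) ⇒ config: θ0=270°, θ1=90°, θ2=0°
no rival 2-sequence matches.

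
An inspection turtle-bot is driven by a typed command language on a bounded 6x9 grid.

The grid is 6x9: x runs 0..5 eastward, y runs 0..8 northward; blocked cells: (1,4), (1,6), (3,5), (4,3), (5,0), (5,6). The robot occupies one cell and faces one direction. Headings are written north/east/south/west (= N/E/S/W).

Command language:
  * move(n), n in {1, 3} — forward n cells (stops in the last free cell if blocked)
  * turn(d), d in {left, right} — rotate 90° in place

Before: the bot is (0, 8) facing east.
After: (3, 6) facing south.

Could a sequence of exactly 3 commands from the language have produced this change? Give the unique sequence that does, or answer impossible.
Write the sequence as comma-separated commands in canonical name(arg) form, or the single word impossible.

move(3), turn(right), move(3)

key: the second move(3) is stopped early by the blocked cell at (3,5)
t0: (0, 8) facing east
[1] after move(3): (3, 8) facing east
[2] after turn(right): (3, 8) facing south
[3] after move(3): (3, 6) facing south
no other 3-command option fits: unique.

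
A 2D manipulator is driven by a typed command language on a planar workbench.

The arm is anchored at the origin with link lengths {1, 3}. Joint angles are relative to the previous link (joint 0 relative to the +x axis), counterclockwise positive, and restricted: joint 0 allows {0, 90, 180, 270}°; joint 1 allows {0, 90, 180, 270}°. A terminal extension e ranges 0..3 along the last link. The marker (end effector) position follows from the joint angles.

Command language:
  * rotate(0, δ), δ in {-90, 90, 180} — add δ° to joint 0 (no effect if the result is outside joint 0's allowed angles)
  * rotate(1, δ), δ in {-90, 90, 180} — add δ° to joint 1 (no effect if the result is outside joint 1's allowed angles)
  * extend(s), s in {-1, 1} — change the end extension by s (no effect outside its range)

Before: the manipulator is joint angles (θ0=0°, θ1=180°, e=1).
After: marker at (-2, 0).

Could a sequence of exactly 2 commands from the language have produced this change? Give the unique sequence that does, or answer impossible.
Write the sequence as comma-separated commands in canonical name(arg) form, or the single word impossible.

extend(-1), extend(-1)

initial: joint angles (θ0=0°, θ1=180°, e=1)
step 1 (extend(-1)): joint angles (θ0=0°, θ1=180°, e=0)
step 2 (extend(-1)): joint angles (θ0=0°, θ1=180°, e=0)
no other 2-command option fits: unique.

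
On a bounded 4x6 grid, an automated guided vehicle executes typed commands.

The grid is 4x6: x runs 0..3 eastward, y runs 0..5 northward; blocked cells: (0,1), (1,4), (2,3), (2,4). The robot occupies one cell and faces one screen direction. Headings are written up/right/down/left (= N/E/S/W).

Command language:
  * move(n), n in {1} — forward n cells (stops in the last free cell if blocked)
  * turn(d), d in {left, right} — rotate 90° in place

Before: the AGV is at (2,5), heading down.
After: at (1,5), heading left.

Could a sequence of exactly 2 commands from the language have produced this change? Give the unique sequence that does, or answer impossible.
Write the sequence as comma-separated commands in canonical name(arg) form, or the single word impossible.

key: cell and facing (now W) both changed — the 2 commands mix motion and turning
start: at (2,5), heading down
1. turn(right) → at (2,5), heading left
2. move(1) → at (1,5), heading left
uniquely the one of 9 2-step routes that fits.

turn(right), move(1)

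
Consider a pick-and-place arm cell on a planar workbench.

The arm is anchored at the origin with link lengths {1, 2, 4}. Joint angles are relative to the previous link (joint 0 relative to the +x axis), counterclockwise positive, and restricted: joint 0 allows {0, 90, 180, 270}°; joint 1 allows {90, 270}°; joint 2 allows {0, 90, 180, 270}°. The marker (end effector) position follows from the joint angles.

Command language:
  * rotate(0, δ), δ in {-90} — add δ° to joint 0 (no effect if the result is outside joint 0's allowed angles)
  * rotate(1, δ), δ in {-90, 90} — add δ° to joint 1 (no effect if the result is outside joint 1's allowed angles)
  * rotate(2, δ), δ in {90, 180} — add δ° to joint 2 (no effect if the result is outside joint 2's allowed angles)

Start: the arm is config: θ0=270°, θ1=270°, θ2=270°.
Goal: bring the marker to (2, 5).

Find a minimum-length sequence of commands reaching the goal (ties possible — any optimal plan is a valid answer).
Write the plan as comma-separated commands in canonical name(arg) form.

begin: config: θ0=270°, θ1=270°, θ2=270°
[1] after rotate(0, -90): config: θ0=180°, θ1=270°, θ2=270°
[2] after rotate(0, -90): config: θ0=90°, θ1=270°, θ2=270°
[3] after rotate(2, 180): config: θ0=90°, θ1=270°, θ2=90°
shorter routes all fall short; 3 is best.

rotate(0, -90), rotate(0, -90), rotate(2, 180)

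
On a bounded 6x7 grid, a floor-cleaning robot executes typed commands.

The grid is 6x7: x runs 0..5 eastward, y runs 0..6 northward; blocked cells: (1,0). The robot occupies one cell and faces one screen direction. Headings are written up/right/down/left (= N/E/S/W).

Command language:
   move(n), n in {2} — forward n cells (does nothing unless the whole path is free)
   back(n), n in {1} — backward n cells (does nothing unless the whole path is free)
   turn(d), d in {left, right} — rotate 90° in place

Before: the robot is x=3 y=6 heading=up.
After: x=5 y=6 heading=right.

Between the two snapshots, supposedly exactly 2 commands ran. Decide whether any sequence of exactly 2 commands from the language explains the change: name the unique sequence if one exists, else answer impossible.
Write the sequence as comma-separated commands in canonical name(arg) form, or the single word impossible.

key: position moved to (5,6) AND the heading swung to E — translation plus rotation needed
from: x=3 y=6 heading=up
step 1 (turn(right)): x=3 y=6 heading=right
step 2 (move(2)): x=5 y=6 heading=right
no rival 2-sequence matches.

turn(right), move(2)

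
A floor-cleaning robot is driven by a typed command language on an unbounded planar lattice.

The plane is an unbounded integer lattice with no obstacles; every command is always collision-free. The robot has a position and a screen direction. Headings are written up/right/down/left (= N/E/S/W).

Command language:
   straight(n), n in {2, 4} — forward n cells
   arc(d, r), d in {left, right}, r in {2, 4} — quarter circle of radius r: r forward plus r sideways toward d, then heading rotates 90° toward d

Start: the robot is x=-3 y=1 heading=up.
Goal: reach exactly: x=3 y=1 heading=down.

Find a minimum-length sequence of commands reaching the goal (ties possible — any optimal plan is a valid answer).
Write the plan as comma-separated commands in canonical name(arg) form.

initial: x=-3 y=1 heading=up
step 1 (arc(right, 2)): x=-1 y=3 heading=right
step 2 (straight(2)): x=1 y=3 heading=right
step 3 (arc(right, 2)): x=3 y=1 heading=down
nothing shorter than 3 reaches the goal.

arc(right, 2), straight(2), arc(right, 2)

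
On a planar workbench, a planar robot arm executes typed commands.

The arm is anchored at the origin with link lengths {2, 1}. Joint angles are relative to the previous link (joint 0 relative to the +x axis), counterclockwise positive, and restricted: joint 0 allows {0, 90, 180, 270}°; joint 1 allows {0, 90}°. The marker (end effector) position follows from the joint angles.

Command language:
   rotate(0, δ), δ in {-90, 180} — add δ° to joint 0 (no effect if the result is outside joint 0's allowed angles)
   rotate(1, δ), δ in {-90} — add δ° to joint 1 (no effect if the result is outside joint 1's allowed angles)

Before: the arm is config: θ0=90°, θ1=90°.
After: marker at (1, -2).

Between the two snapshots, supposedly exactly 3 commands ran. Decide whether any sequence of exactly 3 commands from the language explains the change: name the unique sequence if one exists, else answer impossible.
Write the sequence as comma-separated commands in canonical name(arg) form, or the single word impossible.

rotate(0, 180), rotate(0, 180), rotate(0, 180)

begin: config: θ0=90°, θ1=90°
t=1 rotate(0, 180) ⇒ config: θ0=270°, θ1=90°
t=2 rotate(0, 180) ⇒ config: θ0=90°, θ1=90°
t=3 rotate(0, 180) ⇒ config: θ0=270°, θ1=90°
all 27 alternatives checked — unique.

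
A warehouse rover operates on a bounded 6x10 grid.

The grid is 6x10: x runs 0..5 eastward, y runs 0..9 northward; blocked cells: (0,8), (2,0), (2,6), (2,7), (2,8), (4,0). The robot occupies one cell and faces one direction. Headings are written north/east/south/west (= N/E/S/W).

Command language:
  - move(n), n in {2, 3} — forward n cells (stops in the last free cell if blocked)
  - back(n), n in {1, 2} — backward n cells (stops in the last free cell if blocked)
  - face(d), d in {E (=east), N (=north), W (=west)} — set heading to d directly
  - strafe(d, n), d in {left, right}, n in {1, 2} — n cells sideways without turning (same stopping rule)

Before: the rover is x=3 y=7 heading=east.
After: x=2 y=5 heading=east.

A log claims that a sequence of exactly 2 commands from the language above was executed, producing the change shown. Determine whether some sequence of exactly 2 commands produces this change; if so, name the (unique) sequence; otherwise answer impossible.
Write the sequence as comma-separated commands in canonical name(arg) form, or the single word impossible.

strafe(right, 2), back(1)

key: order matters: swapping strafe(right, 2) and back(1) lands elsewhere
from: x=3 y=7 heading=east
t=1 strafe(right, 2) ⇒ x=3 y=5 heading=east
t=2 back(1) ⇒ x=2 y=5 heading=east
no rival 2-sequence matches.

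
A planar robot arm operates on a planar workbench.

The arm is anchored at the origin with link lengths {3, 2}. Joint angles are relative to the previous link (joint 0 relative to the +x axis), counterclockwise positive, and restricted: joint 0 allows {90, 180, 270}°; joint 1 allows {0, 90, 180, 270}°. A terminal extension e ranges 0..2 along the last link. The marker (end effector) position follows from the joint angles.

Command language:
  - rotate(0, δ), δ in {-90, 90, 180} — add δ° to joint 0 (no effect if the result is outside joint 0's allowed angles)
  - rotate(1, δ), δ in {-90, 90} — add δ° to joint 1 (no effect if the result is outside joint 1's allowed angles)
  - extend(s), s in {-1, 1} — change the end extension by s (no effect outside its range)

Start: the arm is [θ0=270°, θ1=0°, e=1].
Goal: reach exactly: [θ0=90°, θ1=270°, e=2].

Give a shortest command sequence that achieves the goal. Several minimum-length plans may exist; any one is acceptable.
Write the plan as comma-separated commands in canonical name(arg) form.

extend(1), rotate(1, -90), rotate(0, 180)

begin: [θ0=270°, θ1=0°, e=1]
step 1 (extend(1)): [θ0=270°, θ1=0°, e=2]
step 2 (rotate(1, -90)): [θ0=270°, θ1=270°, e=2]
step 3 (rotate(0, 180)): [θ0=90°, θ1=270°, e=2]
shorter routes all fall short; 3 is best.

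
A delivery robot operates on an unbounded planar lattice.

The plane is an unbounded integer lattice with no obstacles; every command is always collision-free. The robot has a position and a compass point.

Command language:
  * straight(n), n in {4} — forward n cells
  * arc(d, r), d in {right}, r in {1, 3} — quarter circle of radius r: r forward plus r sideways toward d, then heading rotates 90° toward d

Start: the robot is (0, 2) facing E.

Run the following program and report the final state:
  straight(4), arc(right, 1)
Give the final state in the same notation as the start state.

from: (0, 2) facing E
1. straight(4) → (4, 2) facing E
2. arc(right, 1) → (5, 1) facing S

(5, 1) facing S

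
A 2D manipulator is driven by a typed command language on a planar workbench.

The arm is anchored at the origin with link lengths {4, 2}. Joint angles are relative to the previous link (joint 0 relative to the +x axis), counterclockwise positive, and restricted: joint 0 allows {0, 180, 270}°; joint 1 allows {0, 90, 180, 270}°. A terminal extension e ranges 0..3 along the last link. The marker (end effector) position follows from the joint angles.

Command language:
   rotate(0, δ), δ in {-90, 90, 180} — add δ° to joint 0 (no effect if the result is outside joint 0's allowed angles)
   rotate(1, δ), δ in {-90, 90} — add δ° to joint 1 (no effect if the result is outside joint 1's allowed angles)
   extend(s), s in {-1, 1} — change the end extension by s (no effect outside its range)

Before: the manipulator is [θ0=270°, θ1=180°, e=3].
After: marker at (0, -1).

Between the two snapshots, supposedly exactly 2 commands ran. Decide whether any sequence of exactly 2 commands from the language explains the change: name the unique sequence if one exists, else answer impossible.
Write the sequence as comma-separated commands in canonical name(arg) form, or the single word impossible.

initial: [θ0=270°, θ1=180°, e=3]
t=1 extend(-1) ⇒ [θ0=270°, θ1=180°, e=2]
t=2 extend(-1) ⇒ [θ0=270°, θ1=180°, e=1]
all 49 alternatives checked — unique.

extend(-1), extend(-1)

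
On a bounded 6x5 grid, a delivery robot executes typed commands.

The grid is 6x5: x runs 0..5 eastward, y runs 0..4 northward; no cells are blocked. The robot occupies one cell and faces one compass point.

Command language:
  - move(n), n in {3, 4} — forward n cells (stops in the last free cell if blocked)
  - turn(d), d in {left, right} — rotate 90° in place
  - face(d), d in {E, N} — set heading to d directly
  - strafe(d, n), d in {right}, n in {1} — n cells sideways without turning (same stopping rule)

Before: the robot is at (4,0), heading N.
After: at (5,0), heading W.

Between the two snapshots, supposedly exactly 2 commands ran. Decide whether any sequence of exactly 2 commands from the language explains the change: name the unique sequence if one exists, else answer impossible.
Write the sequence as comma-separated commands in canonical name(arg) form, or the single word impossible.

key: order matters: swapping strafe(right, 1) and turn(left) lands elsewhere
t0: at (4,0), heading N
step 1 (strafe(right, 1)): at (5,0), heading N
step 2 (turn(left)): at (5,0), heading W
all 49 alternatives checked — unique.

strafe(right, 1), turn(left)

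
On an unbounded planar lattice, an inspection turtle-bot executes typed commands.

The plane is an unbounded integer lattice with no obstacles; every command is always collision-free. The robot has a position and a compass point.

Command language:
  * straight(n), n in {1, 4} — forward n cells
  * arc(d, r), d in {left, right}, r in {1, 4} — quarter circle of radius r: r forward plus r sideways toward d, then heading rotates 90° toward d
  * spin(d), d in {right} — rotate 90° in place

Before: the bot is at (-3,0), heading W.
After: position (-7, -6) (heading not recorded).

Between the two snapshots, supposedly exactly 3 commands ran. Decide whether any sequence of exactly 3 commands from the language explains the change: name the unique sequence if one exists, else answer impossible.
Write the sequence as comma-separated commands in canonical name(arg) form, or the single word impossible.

arc(left, 4), straight(1), straight(1)

key: order matters: swapping arc(left, 4) and straight(1) lands elsewhere
start: at (-3,0), heading W
step 1 (arc(left, 4)): at (-7,-4), heading S
step 2 (straight(1)): at (-7,-5), heading S
step 3 (straight(1)): at (-7,-6), heading S
no rival 3-sequence matches.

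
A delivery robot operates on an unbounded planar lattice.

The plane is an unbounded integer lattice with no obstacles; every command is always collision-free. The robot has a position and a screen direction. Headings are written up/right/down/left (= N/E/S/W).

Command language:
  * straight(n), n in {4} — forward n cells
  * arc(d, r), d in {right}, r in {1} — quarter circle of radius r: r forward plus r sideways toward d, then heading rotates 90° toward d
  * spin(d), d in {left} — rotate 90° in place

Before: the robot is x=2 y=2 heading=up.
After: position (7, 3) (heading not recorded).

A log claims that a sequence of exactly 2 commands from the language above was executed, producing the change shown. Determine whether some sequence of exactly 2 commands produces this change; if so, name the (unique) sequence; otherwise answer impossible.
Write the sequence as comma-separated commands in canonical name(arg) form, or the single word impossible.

key: running straight(4) before arc(right, 1) would end elsewhere — order is forced
from: x=2 y=2 heading=up
t=1 arc(right, 1) ⇒ x=3 y=3 heading=right
t=2 straight(4) ⇒ x=7 y=3 heading=right
no rival 2-sequence matches.

arc(right, 1), straight(4)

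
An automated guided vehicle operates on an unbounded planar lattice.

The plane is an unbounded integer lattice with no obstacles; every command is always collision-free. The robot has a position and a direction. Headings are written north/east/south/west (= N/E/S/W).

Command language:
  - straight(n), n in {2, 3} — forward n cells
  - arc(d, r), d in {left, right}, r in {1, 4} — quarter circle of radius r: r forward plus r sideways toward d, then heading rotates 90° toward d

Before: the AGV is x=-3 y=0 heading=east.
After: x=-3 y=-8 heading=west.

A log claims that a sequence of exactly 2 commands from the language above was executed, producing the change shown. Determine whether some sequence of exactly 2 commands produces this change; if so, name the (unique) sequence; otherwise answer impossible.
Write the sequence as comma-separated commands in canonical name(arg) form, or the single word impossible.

arc(right, 4), arc(right, 4)

key: position moved to (-3,-8) AND the heading swung to W — translation plus rotation needed
from: x=-3 y=0 heading=east
[1] after arc(right, 4): x=1 y=-4 heading=south
[2] after arc(right, 4): x=-3 y=-8 heading=west
uniquely the one of 36 2-step routes that fits.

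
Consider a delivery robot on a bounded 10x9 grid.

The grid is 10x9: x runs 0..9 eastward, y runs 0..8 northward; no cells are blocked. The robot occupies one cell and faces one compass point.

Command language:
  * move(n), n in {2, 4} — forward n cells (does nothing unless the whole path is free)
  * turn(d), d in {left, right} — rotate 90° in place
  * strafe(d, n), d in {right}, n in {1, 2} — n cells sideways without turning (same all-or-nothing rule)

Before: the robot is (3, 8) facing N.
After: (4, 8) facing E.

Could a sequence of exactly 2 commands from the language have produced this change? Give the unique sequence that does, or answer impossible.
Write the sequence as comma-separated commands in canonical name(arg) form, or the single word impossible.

key: order matters: swapping strafe(right, 1) and turn(right) lands elsewhere
from: (3, 8) facing N
t=1 strafe(right, 1) ⇒ (4, 8) facing N
t=2 turn(right) ⇒ (4, 8) facing E
no other 2-command option fits: unique.

strafe(right, 1), turn(right)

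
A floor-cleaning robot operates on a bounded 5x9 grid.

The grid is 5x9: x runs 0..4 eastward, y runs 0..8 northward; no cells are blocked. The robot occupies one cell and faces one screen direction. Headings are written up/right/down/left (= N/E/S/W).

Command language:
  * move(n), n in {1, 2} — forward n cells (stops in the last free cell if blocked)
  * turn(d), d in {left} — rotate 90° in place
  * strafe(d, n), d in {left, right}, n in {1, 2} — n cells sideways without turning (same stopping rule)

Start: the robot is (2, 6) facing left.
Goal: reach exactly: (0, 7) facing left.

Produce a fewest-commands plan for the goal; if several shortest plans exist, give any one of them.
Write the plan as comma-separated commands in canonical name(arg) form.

start: (2, 6) facing left
t=1 move(2) ⇒ (0, 6) facing left
t=2 strafe(right, 1) ⇒ (0, 7) facing left
nothing shorter than 2 reaches the goal.

move(2), strafe(right, 1)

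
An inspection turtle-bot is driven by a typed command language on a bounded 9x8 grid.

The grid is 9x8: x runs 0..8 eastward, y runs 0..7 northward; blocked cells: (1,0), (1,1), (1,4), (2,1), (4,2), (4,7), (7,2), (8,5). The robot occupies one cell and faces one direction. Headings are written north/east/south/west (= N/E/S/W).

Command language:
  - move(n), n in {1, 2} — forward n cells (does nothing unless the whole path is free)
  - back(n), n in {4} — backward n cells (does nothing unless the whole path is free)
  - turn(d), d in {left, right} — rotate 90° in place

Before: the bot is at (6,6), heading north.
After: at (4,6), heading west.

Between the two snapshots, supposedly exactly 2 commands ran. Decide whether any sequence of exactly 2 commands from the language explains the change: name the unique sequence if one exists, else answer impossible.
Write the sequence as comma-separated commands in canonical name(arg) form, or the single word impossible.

turn(left), move(2)

key: running move(2) before turn(left) would end elsewhere — order is forced
initial: at (6,6), heading north
t=1 turn(left) ⇒ at (6,6), heading west
t=2 move(2) ⇒ at (4,6), heading west
all 25 alternatives checked — unique.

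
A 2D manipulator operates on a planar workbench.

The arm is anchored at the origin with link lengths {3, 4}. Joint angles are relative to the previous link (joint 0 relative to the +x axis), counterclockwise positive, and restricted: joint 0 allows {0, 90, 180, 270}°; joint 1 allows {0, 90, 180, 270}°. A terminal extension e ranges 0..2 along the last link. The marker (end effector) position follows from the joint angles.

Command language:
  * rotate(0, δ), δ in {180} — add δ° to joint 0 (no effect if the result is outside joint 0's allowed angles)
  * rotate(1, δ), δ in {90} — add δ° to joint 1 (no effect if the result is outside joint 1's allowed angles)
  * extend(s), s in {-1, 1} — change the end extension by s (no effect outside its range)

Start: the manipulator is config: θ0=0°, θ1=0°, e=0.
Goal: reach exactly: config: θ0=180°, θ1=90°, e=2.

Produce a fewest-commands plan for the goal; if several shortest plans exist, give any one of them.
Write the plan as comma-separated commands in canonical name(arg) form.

rotate(1, 90), extend(1), extend(1), rotate(0, 180)

begin: config: θ0=0°, θ1=0°, e=0
1. rotate(1, 90) → config: θ0=0°, θ1=90°, e=0
2. extend(1) → config: θ0=0°, θ1=90°, e=1
3. extend(1) → config: θ0=0°, θ1=90°, e=2
4. rotate(0, 180) → config: θ0=180°, θ1=90°, e=2
minimal: 4 command(s), checked below 4.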